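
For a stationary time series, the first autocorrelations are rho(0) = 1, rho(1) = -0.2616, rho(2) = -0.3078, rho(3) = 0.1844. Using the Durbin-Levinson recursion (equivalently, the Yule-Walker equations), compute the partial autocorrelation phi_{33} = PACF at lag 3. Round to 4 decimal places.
\phi_{33} = -0.0440

The PACF at lag k is phi_{kk}, the last component of the solution
to the Yule-Walker system G_k phi = r_k where
  (G_k)_{ij} = rho(|i - j|), (r_k)_i = rho(i), i,j = 1..k.
Equivalently, Durbin-Levinson gives phi_{kk} iteratively:
  phi_{11} = rho(1)
  phi_{kk} = [rho(k) - sum_{j=1..k-1} phi_{k-1,j} rho(k-j)]
            / [1 - sum_{j=1..k-1} phi_{k-1,j} rho(j)],
  phi_{k,j} = phi_{k-1,j} - phi_{kk} phi_{k-1,k-j},  j = 1..k-1.
Step k = 1:
  phi_11 = rho(1) = -0.2616.
Step k = 2:
  phi_22 = [rho(2) - phi_11 rho(1)] / [1 - phi_11 rho(1)] = [-0.3078 - (-0.2616)(-0.2616)] / [1 - (-0.2616)(-0.2616)]
         = -0.37623456 / 0.93156544 = -0.403873.
  Update: phi_21 = phi_11 - phi_22 phi_11 = -0.2616 - (-0.403873)(-0.2616) = -0.367253.
Step k = 3:
  phi_33 = [rho(3) - phi_21 rho(2) - phi_22 rho(1)] / [1 - phi_21 rho(1) - phi_22 rho(2)]
    numerator   = 0.1844 - (-0.367253)(-0.3078) - (-0.403873)(-0.2616) = -0.03429386
    denominator = 1 - (-0.367253)(-0.2616) - (-0.403873)(-0.3078) = 0.77961429
  phi_33 = -0.03429386 / 0.77961429 = -0.044.
Therefore phi_{33} = -0.0440.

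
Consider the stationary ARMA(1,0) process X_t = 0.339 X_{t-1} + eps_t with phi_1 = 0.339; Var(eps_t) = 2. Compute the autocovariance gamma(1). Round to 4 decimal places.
\gamma(1) = 0.7660

Multiply the model equation by X_{t-k} and take expectations. With theta_0 = psi_0 = 1 and psi_j the MA(infinity) weights, this gives
  gamma(k) - sum_i phi_i gamma(k-i) = c_k,
  c_k = sigma^2 * sum_{j=k..q} theta_j psi_{j-k}   (c_k = 0 for k > q),
using gamma(-m) = gamma(m).
Pure AR (q = 0): c_0 = sigma^2 = 2, c_k = 0 for k >= 1.
Equations for k = 0 and k = 1 (AR order 1):
  gamma(0) = phi_1 gamma(1) + c_0
  gamma(1) = phi_1 gamma(0) + c_1
Substituting the second into the first: gamma(0) (1 - phi_1^2) = c_0 + phi_1 c_1, so
  gamma(0) = c_0 / (1 - phi_1^2) = 2 / (1 - (0.339)^2) = 2 / 0.885079 = 2.259685.
  gamma(1) = phi_1 gamma(0) = (0.339)(2.259685) = 0.766033.
Therefore gamma(1) = 0.7660 (to 4 decimal places).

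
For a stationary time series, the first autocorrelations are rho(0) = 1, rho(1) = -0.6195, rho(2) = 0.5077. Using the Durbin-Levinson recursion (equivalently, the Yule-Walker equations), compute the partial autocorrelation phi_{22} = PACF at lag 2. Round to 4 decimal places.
\phi_{22} = 0.2011

The PACF at lag k is phi_{kk}, the last component of the solution
to the Yule-Walker system G_k phi = r_k where
  (G_k)_{ij} = rho(|i - j|), (r_k)_i = rho(i), i,j = 1..k.
Equivalently, Durbin-Levinson gives phi_{kk} iteratively:
  phi_{11} = rho(1)
  phi_{kk} = [rho(k) - sum_{j=1..k-1} phi_{k-1,j} rho(k-j)]
            / [1 - sum_{j=1..k-1} phi_{k-1,j} rho(j)],
  phi_{k,j} = phi_{k-1,j} - phi_{kk} phi_{k-1,k-j},  j = 1..k-1.
Step k = 1:
  phi_11 = rho(1) = -0.6195.
Step k = 2:
  phi_22 = [rho(2) - phi_11 rho(1)] / [1 - phi_11 rho(1)] = [0.5077 - (-0.6195)(-0.6195)] / [1 - (-0.6195)(-0.6195)]
         = 0.12391975 / 0.61621975 = 0.2011.
Therefore phi_{22} = 0.2011.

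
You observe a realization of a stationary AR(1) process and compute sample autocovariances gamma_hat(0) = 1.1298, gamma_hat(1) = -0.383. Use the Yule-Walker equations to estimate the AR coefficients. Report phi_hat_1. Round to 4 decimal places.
\hat\phi_{1} = -0.3390

The Yule-Walker equations for an AR(p) process read, in matrix form,
  Gamma_p phi = r_p,   with   (Gamma_p)_{ij} = gamma(|i - j|),
                       (r_p)_i = gamma(i),   i,j = 1..p.
Substitute the sample gammas (Toeplitz matrix and right-hand side of size 1):
  Gamma_p = [[1.1298]]
  r_p     = [-0.383]
With p = 1 this is the single equation gamma(0) phi_1 = gamma(1):
  phi_hat_1 = gamma(1) / gamma(0) = -0.383 / 1.1298 = -0.3390.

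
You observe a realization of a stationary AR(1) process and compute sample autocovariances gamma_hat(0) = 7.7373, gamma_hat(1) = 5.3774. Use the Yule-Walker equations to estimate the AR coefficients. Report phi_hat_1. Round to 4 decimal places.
\hat\phi_{1} = 0.6950

The Yule-Walker equations for an AR(p) process read, in matrix form,
  Gamma_p phi = r_p,   with   (Gamma_p)_{ij} = gamma(|i - j|),
                       (r_p)_i = gamma(i),   i,j = 1..p.
Substitute the sample gammas (Toeplitz matrix and right-hand side of size 1):
  Gamma_p = [[7.7373]]
  r_p     = [5.3774]
With p = 1 this is the single equation gamma(0) phi_1 = gamma(1):
  phi_hat_1 = gamma(1) / gamma(0) = 5.3774 / 7.7373 = 0.6950.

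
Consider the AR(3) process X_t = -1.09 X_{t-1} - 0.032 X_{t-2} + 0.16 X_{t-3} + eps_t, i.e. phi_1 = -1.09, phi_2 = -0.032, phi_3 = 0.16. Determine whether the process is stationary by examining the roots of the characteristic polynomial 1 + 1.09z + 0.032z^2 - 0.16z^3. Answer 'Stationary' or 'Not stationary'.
\text{Stationary}

The AR(p) characteristic polynomial is P(z) = 1 + 1.09z + 0.032z^2 - 0.16z^3.
Stationarity requires all roots to lie outside the unit circle, i.e. |z| > 1 for every root.
Degree 3: look for a simple real root z0 first, then factor out (1 - z/z0) and solve the remaining quadratic.
Testing z0 = -1.25: P(-1.25) = 1 + (1.09)(-1.25) + (0.032)(-1.25)^2 + (-0.16)(-1.25)^3
  = 1 + (-1.3625) + (0.05) + (0.3125) = 0.  So z_0 = -1.25 is a root, |z_0| = 1.25.
Divide out the factor (1 + 0.8 z) = (1 - z/z0) (since 1/z0 = -0.8):
  P(z) = (1 + 0.8 z)(1 + (0.29) z + (-0.2) z^2)
  [check: z-coef 0.29 - (-0.8) = 1.09; z^2-coef -0.2 - (-0.8)(0.29) = 0.032; z^3-coef -(-0.8)(-0.2) = -0.16.]
Remaining roots from the quadratic factor 1 + (0.29) z + (-0.2) z^2:
  Set 1 + (0.29) z + (-0.2) z^2 = 0, i.e. a z^2 + b z + c = 0 with a = -0.2, b = 0.29, c = 1.
  Discriminant D = b^2 - 4ac = (0.29)^2 - 4*(-0.2)*1 = 0.0841 - (-0.8) = 0.8841.
  D >= 0, so the roots are real: z = (-b +/- sqrt(D)) / (2a) = (-0.29 +/- 0.940266) / (-0.4).
    z_1 = (-0.29 + 0.940266) / (-0.4) = -1.6257,   |z_1| = 1.6257.
    z_2 = (-0.29 - 0.940266) / (-0.4) = 3.0757,   |z_2| = 3.0757.
Moduli of all roots: 1.2500, 1.6257, 3.0757.
All moduli strictly greater than 1? Yes.
Verdict: Stationary.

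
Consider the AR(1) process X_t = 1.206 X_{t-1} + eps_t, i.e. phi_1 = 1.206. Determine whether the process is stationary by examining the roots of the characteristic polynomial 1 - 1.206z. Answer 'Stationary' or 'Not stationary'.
\text{Not stationary}

The AR(p) characteristic polynomial is P(z) = 1 - 1.206z.
Stationarity requires all roots to lie outside the unit circle, i.e. |z| > 1 for every root.
This is linear in z: 1 + (-1.206) z = 0  =>  z = -1/(-1.206) = 0.829187,  |z| = 0.829187.
Moduli of all roots: 0.8292.
All moduli strictly greater than 1? No.
Verdict: Not stationary.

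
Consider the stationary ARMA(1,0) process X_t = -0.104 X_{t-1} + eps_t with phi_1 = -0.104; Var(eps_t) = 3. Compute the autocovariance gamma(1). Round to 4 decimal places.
\gamma(1) = -0.3154

Multiply the model equation by X_{t-k} and take expectations. With theta_0 = psi_0 = 1 and psi_j the MA(infinity) weights, this gives
  gamma(k) - sum_i phi_i gamma(k-i) = c_k,
  c_k = sigma^2 * sum_{j=k..q} theta_j psi_{j-k}   (c_k = 0 for k > q),
using gamma(-m) = gamma(m).
Pure AR (q = 0): c_0 = sigma^2 = 3, c_k = 0 for k >= 1.
Equations for k = 0 and k = 1 (AR order 1):
  gamma(0) = phi_1 gamma(1) + c_0
  gamma(1) = phi_1 gamma(0) + c_1
Substituting the second into the first: gamma(0) (1 - phi_1^2) = c_0 + phi_1 c_1, so
  gamma(0) = c_0 / (1 - phi_1^2) = 3 / (1 - (-0.104)^2) = 3 / 0.989184 = 3.032803.
  gamma(1) = phi_1 gamma(0) = (-0.104)(3.032803) = -0.315411.
Therefore gamma(1) = -0.3154 (to 4 decimal places).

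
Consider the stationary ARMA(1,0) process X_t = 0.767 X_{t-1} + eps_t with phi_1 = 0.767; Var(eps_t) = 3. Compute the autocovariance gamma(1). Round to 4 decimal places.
\gamma(1) = 5.5889

Multiply the model equation by X_{t-k} and take expectations. With theta_0 = psi_0 = 1 and psi_j the MA(infinity) weights, this gives
  gamma(k) - sum_i phi_i gamma(k-i) = c_k,
  c_k = sigma^2 * sum_{j=k..q} theta_j psi_{j-k}   (c_k = 0 for k > q),
using gamma(-m) = gamma(m).
Pure AR (q = 0): c_0 = sigma^2 = 3, c_k = 0 for k >= 1.
Equations for k = 0 and k = 1 (AR order 1):
  gamma(0) = phi_1 gamma(1) + c_0
  gamma(1) = phi_1 gamma(0) + c_1
Substituting the second into the first: gamma(0) (1 - phi_1^2) = c_0 + phi_1 c_1, so
  gamma(0) = c_0 / (1 - phi_1^2) = 3 / (1 - (0.767)^2) = 3 / 0.411711 = 7.286665.
  gamma(1) = phi_1 gamma(0) = (0.767)(7.286665) = 5.588872.
Therefore gamma(1) = 5.5889 (to 4 decimal places).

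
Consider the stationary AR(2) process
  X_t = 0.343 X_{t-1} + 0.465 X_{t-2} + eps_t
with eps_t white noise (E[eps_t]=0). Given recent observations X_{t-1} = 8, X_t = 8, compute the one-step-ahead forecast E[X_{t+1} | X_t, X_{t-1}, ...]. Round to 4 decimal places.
E[X_{t+1} \mid \mathcal F_t] = 6.4640

For an AR(p) model X_t = c + sum_i phi_i X_{t-i} + eps_t, the
one-step-ahead conditional mean is
  E[X_{t+1} | X_t, ...] = c + sum_i phi_i X_{t+1-i}.
Substitute known values:
  E[X_{t+1} | ...] = (0.343) * (8) + (0.465) * (8)
                   = 6.4640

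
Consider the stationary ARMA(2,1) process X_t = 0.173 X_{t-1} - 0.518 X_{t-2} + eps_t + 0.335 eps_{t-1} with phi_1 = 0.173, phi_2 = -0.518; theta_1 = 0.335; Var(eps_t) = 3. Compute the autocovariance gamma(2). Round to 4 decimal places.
\gamma(2) = -2.3458

Multiply the model equation by X_{t-k} and take expectations. With theta_0 = psi_0 = 1 and psi_j the MA(infinity) weights, this gives
  gamma(k) - sum_i phi_i gamma(k-i) = c_k,
  c_k = sigma^2 * sum_{j=k..q} theta_j psi_{j-k}   (c_k = 0 for k > q),
using gamma(-m) = gamma(m).
psi-weights needed (psi_j = theta_j + sum_i phi_i psi_{j-i}):
  psi_1 = theta_1 + phi_1 = 0.335 + (0.173) = 0.508
Right-hand sides:
  c_0 = sigma^2 (1 + theta_1 psi_1) = 3 * (1 + (0.335)(0.508)) = 3 * 1.17018 = 3.51054
  c_1 = sigma^2 theta_1 = 3 * (0.335) = 1.005
  c_2 = 0
Equations for k = 0, 1, 2 (AR order 2, c_2 = 0):
  (E0) gamma(0) = phi_1 gamma(1) + phi_2 gamma(2) + c_0
  (E1) gamma(1) = phi_1 gamma(0) + phi_2 gamma(1) + c_1
  (E2) gamma(2) = phi_1 gamma(1) + phi_2 gamma(0)
From (E1): gamma(1) = A gamma(0) + B with
  A = phi_1 / (1 - phi_2) = 0.173 / 1.518 = 0.113966,   B = c_1 / (1 - phi_2) = 1.005 / 1.518 = 0.662055.
Insert (E2) into (E0): gamma(0) (1 - phi_2^2) = phi_1 (1 + phi_2) gamma(1) + c_0.
  phi_1 (1 + phi_2) = (0.173)(0.482) = 0.083386,   1 - phi_2^2 = 0.731676.
Replace gamma(1) by A gamma(0) + B and collect gamma(0):
  gamma(0) [0.731676 - (0.083386)(0.113966)] = (0.083386)(0.662055) + 3.51054
  gamma(0) * 0.722173 = 3.565746
  gamma(0) = 3.565746 / 0.722173 = 4.937524.
  gamma(1) = A gamma(0) + B = (0.113966)(4.937524) + (0.662055) = 1.224764.
  gamma(2) = phi_1 gamma(1) + phi_2 gamma(0) = (0.173)(1.224764) + (-0.518)(4.937524) = -2.345754.
Therefore gamma(2) = -2.3458 (to 4 decimal places).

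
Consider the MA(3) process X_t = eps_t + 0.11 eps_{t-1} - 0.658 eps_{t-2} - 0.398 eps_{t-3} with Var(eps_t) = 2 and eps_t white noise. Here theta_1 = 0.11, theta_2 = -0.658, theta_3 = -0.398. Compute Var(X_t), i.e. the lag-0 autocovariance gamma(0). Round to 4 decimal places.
\gamma(0) = 3.2069

For an MA(q) process X_t = eps_t + sum_i theta_i eps_{t-i} with
Var(eps_t) = sigma^2, the variance is
  gamma(0) = sigma^2 * (1 + sum_i theta_i^2).
  sum_i theta_i^2 = (0.11)^2 + (-0.658)^2 + (-0.398)^2 = 0.0121 + 0.432964 + 0.158404 = 0.603468.
  gamma(0) = 2 * (1 + 0.603468) = 2 * 1.603468 = 3.206936, which rounds to 3.2069.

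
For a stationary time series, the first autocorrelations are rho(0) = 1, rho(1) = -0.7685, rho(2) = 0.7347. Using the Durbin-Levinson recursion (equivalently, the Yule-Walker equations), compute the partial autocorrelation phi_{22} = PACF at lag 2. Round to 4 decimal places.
\phi_{22} = 0.3520

The PACF at lag k is phi_{kk}, the last component of the solution
to the Yule-Walker system G_k phi = r_k where
  (G_k)_{ij} = rho(|i - j|), (r_k)_i = rho(i), i,j = 1..k.
Equivalently, Durbin-Levinson gives phi_{kk} iteratively:
  phi_{11} = rho(1)
  phi_{kk} = [rho(k) - sum_{j=1..k-1} phi_{k-1,j} rho(k-j)]
            / [1 - sum_{j=1..k-1} phi_{k-1,j} rho(j)],
  phi_{k,j} = phi_{k-1,j} - phi_{kk} phi_{k-1,k-j},  j = 1..k-1.
Step k = 1:
  phi_11 = rho(1) = -0.7685.
Step k = 2:
  phi_22 = [rho(2) - phi_11 rho(1)] / [1 - phi_11 rho(1)] = [0.7347 - (-0.7685)(-0.7685)] / [1 - (-0.7685)(-0.7685)]
         = 0.14410775 / 0.40940775 = 0.352.
Therefore phi_{22} = 0.3520.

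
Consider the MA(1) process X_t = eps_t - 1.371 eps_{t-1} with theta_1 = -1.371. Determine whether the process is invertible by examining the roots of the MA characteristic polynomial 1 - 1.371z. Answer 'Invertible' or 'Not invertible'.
\text{Not invertible}

The MA(q) characteristic polynomial is P(z) = 1 - 1.371z.
Invertibility requires all roots to lie outside the unit circle, i.e. |z| > 1 for every root.
This is linear in z: 1 + (-1.371) z = 0  =>  z = -1/(-1.371) = 0.729395,  |z| = 0.729395.
Moduli of all roots: 0.7294.
All moduli strictly greater than 1? No.
Verdict: Not invertible.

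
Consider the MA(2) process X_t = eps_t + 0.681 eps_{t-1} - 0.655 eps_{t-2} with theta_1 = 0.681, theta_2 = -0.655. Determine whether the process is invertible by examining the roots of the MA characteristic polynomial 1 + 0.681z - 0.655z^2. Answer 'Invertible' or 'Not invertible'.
\text{Not invertible}

The MA(q) characteristic polynomial is P(z) = 1 + 0.681z - 0.655z^2.
Invertibility requires all roots to lie outside the unit circle, i.e. |z| > 1 for every root.
Set 1 + (0.681) z + (-0.655) z^2 = 0, i.e. a z^2 + b z + c = 0 with a = -0.655, b = 0.681, c = 1.
Discriminant D = b^2 - 4ac = (0.681)^2 - 4*(-0.655)*1 = 0.463761 - (-2.62) = 3.083761.
D >= 0, so the roots are real: z = (-b +/- sqrt(D)) / (2a) = (-0.681 +/- 1.756064) / (-1.31).
  z_1 = (-0.681 + 1.756064) / (-1.31) = -0.8207,   |z_1| = 0.8207.
  z_2 = (-0.681 - 1.756064) / (-1.31) = 1.8604,   |z_2| = 1.8604.
Moduli of all roots: 0.8207, 1.8604.
All moduli strictly greater than 1? No.
Verdict: Not invertible.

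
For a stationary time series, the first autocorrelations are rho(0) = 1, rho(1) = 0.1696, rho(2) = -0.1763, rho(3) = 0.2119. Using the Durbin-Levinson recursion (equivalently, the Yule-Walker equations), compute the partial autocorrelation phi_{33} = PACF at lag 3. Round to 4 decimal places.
\phi_{33} = 0.3060

The PACF at lag k is phi_{kk}, the last component of the solution
to the Yule-Walker system G_k phi = r_k where
  (G_k)_{ij} = rho(|i - j|), (r_k)_i = rho(i), i,j = 1..k.
Equivalently, Durbin-Levinson gives phi_{kk} iteratively:
  phi_{11} = rho(1)
  phi_{kk} = [rho(k) - sum_{j=1..k-1} phi_{k-1,j} rho(k-j)]
            / [1 - sum_{j=1..k-1} phi_{k-1,j} rho(j)],
  phi_{k,j} = phi_{k-1,j} - phi_{kk} phi_{k-1,k-j},  j = 1..k-1.
Step k = 1:
  phi_11 = rho(1) = 0.1696.
Step k = 2:
  phi_22 = [rho(2) - phi_11 rho(1)] / [1 - phi_11 rho(1)] = [-0.1763 - (0.1696)(0.1696)] / [1 - (0.1696)(0.1696)]
         = -0.20506416 / 0.97123584 = -0.211137.
  Update: phi_21 = phi_11 - phi_22 phi_11 = 0.1696 - (-0.211137)(0.1696) = 0.205409.
Step k = 3:
  phi_33 = [rho(3) - phi_21 rho(2) - phi_22 rho(1)] / [1 - phi_21 rho(1) - phi_22 rho(2)]
    numerator   = 0.2119 - (0.205409)(-0.1763) - (-0.211137)(0.1696) = 0.28392248
    denominator = 1 - (0.205409)(0.1696) - (-0.211137)(-0.1763) = 0.92793914
  phi_33 = 0.28392248 / 0.92793914 = 0.306.
Therefore phi_{33} = 0.3060.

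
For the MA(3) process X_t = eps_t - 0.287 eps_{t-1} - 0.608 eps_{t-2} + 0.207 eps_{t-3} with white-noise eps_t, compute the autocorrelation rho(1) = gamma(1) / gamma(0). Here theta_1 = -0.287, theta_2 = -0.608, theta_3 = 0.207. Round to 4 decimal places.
\rho(1) = -0.1595

For an MA(q) process with theta_0 = 1, the autocovariance is
  gamma(k) = sigma^2 * sum_{i=0..q-k} theta_i * theta_{i+k},
and rho(k) = gamma(k) / gamma(0). Sigma^2 cancels.
  numerator   = (1)*(-0.287) + (-0.287)*(-0.608) + (-0.608)*(0.207) = -0.23836.
  denominator = (1)^2 + (-0.287)^2 + (-0.608)^2 + (0.207)^2 = 1.494882.
  rho(1) = -0.23836 / 1.494882 = -0.1595.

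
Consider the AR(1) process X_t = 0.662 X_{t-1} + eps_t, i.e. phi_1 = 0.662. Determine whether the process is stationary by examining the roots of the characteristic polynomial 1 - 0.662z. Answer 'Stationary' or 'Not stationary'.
\text{Stationary}

The AR(p) characteristic polynomial is P(z) = 1 - 0.662z.
Stationarity requires all roots to lie outside the unit circle, i.e. |z| > 1 for every root.
This is linear in z: 1 + (-0.662) z = 0  =>  z = -1/(-0.662) = 1.510574,  |z| = 1.510574.
Moduli of all roots: 1.5106.
All moduli strictly greater than 1? Yes.
Verdict: Stationary.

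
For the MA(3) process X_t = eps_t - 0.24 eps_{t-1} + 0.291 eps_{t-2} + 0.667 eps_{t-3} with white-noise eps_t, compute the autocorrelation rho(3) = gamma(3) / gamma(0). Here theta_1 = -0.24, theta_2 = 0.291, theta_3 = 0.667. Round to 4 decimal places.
\rho(3) = 0.4202

For an MA(q) process with theta_0 = 1, the autocovariance is
  gamma(k) = sigma^2 * sum_{i=0..q-k} theta_i * theta_{i+k},
and rho(k) = gamma(k) / gamma(0). Sigma^2 cancels.
  numerator   = (1)*(0.667) = 0.667.
  denominator = (1)^2 + (-0.24)^2 + (0.291)^2 + (0.667)^2 = 1.58717.
  rho(3) = 0.667 / 1.58717 = 0.4202.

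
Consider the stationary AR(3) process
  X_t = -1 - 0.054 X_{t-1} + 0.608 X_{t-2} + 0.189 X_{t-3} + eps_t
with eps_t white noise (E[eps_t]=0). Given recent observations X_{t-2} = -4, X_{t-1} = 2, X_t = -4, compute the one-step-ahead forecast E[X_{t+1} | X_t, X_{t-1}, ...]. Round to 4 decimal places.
E[X_{t+1} \mid \mathcal F_t] = -0.3240

For an AR(p) model X_t = c + sum_i phi_i X_{t-i} + eps_t, the
one-step-ahead conditional mean is
  E[X_{t+1} | X_t, ...] = c + sum_i phi_i X_{t+1-i}.
Substitute known values:
  E[X_{t+1} | ...] = -1 + (-0.054) * (-4) + (0.608) * (2) + (0.189) * (-4)
                   = -0.3240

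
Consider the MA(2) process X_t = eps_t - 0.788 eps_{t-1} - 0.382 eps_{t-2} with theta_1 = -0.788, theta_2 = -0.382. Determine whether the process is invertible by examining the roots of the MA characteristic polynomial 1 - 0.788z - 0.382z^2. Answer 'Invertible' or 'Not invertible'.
\text{Not invertible}

The MA(q) characteristic polynomial is P(z) = 1 - 0.788z - 0.382z^2.
Invertibility requires all roots to lie outside the unit circle, i.e. |z| > 1 for every root.
Set 1 + (-0.788) z + (-0.382) z^2 = 0, i.e. a z^2 + b z + c = 0 with a = -0.382, b = -0.788, c = 1.
Discriminant D = b^2 - 4ac = (-0.788)^2 - 4*(-0.382)*1 = 0.620944 - (-1.528) = 2.148944.
D >= 0, so the roots are real: z = (-b +/- sqrt(D)) / (2a) = (0.788 +/- 1.465928) / (-0.764).
  z_1 = (0.788 + 1.465928) / (-0.764) = -2.9502,   |z_1| = 2.9502.
  z_2 = (0.788 - 1.465928) / (-0.764) = 0.8873,   |z_2| = 0.8873.
Moduli of all roots: 2.9502, 0.8873.
All moduli strictly greater than 1? No.
Verdict: Not invertible.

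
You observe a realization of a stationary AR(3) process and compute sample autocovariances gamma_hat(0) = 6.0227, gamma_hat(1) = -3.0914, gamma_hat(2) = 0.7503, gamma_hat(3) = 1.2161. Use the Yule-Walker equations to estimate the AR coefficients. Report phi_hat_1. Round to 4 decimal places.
\hat\phi_{1} = -0.5620

The Yule-Walker equations for an AR(p) process read, in matrix form,
  Gamma_p phi = r_p,   with   (Gamma_p)_{ij} = gamma(|i - j|),
                       (r_p)_i = gamma(i),   i,j = 1..p.
Substitute the sample gammas (Toeplitz matrix and right-hand side of size 3):
  Gamma_p = [[6.0227, -3.0914, 0.7503], [-3.0914, 6.0227, -3.0914], [0.7503, -3.0914, 6.0227]]
  r_p     = [-3.0914, 0.7503, 1.2161]
Written out (R1..R3):
  (R1) 6.0227 phi_1 - 3.0914 phi_2 + 0.7503 phi_3 = -3.0914
  (R2) -3.0914 phi_1 + 6.0227 phi_2 - 3.0914 phi_3 = 0.7503
  (R3) 0.7503 phi_1 - 3.0914 phi_2 + 6.0227 phi_3 = 1.2161
Gaussian elimination:
  R2 <- R2 - (-3.0914/6.0227) R1 = R2 - (-0.513291) R1:  4.435911 phi_2 - 2.706277 phi_3 = -0.836489
  R3 <- R3 - (0.7503/6.0227) R1 = R3 - (0.124579) R1:  -2.706277 phi_2 + 5.929229 phi_3 = 1.601223
  R3 <- R3 - (-2.706277/4.435911) R2 = R3 - (-0.610084) R2:  4.278173 phi_3 = 1.090894
Back-substitution:
  phi_hat_3 = 1.090894 / 4.278173 = 0.254991
  phi_hat_2 = (-0.836489 - (-2.706277)(0.254991)) / 4.435911 = -0.033006
  phi_hat_1 = (-3.0914 - (-3.0914)(-0.033006) - (0.7503)(0.254991)) / 6.0227 = -0.562
So phi_hat = [-0.5620, -0.0330, 0.2550].
Therefore phi_hat_1 = -0.5620.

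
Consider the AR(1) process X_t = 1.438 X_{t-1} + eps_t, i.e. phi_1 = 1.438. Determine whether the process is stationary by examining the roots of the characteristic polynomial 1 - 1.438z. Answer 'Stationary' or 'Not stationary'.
\text{Not stationary}

The AR(p) characteristic polynomial is P(z) = 1 - 1.438z.
Stationarity requires all roots to lie outside the unit circle, i.e. |z| > 1 for every root.
This is linear in z: 1 + (-1.438) z = 0  =>  z = -1/(-1.438) = 0.69541,  |z| = 0.69541.
Moduli of all roots: 0.6954.
All moduli strictly greater than 1? No.
Verdict: Not stationary.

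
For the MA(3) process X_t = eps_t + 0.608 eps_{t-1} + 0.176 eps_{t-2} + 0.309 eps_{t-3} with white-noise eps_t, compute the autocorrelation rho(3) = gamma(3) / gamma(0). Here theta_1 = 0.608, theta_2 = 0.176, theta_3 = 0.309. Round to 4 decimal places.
\rho(3) = 0.2065

For an MA(q) process with theta_0 = 1, the autocovariance is
  gamma(k) = sigma^2 * sum_{i=0..q-k} theta_i * theta_{i+k},
and rho(k) = gamma(k) / gamma(0). Sigma^2 cancels.
  numerator   = (1)*(0.309) = 0.309.
  denominator = (1)^2 + (0.608)^2 + (0.176)^2 + (0.309)^2 = 1.496121.
  rho(3) = 0.309 / 1.496121 = 0.2065.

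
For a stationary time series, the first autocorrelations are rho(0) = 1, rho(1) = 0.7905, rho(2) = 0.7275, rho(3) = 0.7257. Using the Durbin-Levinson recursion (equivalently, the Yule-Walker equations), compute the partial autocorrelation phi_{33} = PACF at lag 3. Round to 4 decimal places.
\phi_{33} = 0.2642

The PACF at lag k is phi_{kk}, the last component of the solution
to the Yule-Walker system G_k phi = r_k where
  (G_k)_{ij} = rho(|i - j|), (r_k)_i = rho(i), i,j = 1..k.
Equivalently, Durbin-Levinson gives phi_{kk} iteratively:
  phi_{11} = rho(1)
  phi_{kk} = [rho(k) - sum_{j=1..k-1} phi_{k-1,j} rho(k-j)]
            / [1 - sum_{j=1..k-1} phi_{k-1,j} rho(j)],
  phi_{k,j} = phi_{k-1,j} - phi_{kk} phi_{k-1,k-j},  j = 1..k-1.
Step k = 1:
  phi_11 = rho(1) = 0.7905.
Step k = 2:
  phi_22 = [rho(2) - phi_11 rho(1)] / [1 - phi_11 rho(1)] = [0.7275 - (0.7905)(0.7905)] / [1 - (0.7905)(0.7905)]
         = 0.10260975 / 0.37510975 = 0.273546.
  Update: phi_21 = phi_11 - phi_22 phi_11 = 0.7905 - (0.273546)(0.7905) = 0.574262.
Step k = 3:
  phi_33 = [rho(3) - phi_21 rho(2) - phi_22 rho(1)] / [1 - phi_21 rho(1) - phi_22 rho(2)]
    numerator   = 0.7257 - (0.574262)(0.7275) - (0.273546)(0.7905) = 0.09168638
    denominator = 1 - (0.574262)(0.7905) - (0.273546)(0.7275) = 0.34704127
  phi_33 = 0.09168638 / 0.34704127 = 0.2642.
Therefore phi_{33} = 0.2642.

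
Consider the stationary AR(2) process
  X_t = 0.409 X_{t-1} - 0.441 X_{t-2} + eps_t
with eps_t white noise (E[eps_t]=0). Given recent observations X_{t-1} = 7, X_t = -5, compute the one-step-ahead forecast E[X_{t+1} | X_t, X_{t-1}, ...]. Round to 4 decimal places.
E[X_{t+1} \mid \mathcal F_t] = -5.1320

For an AR(p) model X_t = c + sum_i phi_i X_{t-i} + eps_t, the
one-step-ahead conditional mean is
  E[X_{t+1} | X_t, ...] = c + sum_i phi_i X_{t+1-i}.
Substitute known values:
  E[X_{t+1} | ...] = (0.409) * (-5) + (-0.441) * (7)
                   = -5.1320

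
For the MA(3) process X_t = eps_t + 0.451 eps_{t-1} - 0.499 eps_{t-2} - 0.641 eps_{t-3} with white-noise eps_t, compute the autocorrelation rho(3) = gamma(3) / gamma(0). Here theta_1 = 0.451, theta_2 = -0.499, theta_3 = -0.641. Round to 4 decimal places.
\rho(3) = -0.3440

For an MA(q) process with theta_0 = 1, the autocovariance is
  gamma(k) = sigma^2 * sum_{i=0..q-k} theta_i * theta_{i+k},
and rho(k) = gamma(k) / gamma(0). Sigma^2 cancels.
  numerator   = (1)*(-0.641) = -0.641.
  denominator = (1)^2 + (0.451)^2 + (-0.499)^2 + (-0.641)^2 = 1.863283.
  rho(3) = -0.641 / 1.863283 = -0.3440.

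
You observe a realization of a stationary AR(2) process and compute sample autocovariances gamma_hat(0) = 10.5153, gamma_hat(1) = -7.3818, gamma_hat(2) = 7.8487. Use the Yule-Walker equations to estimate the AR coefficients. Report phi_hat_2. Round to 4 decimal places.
\hat\phi_{2} = 0.5000

The Yule-Walker equations for an AR(p) process read, in matrix form,
  Gamma_p phi = r_p,   with   (Gamma_p)_{ij} = gamma(|i - j|),
                       (r_p)_i = gamma(i),   i,j = 1..p.
Substitute the sample gammas (Toeplitz matrix and right-hand side of size 2):
  Gamma_p = [[10.5153, -7.3818], [-7.3818, 10.5153]]
  r_p     = [-7.3818, 7.8487]
Written out:
  10.5153 phi_1 - 7.3818 phi_2 = -7.3818
  -7.3818 phi_1 + 10.5153 phi_2 = 7.8487
Solve by Cramer's rule:
  det = gamma(0)^2 - gamma(1)^2 = (10.5153)^2 - (-7.3818)^2 = 110.57153409 - 54.49097124 = 56.08056285
  phi_hat_1 = [gamma(1) gamma(0) - gamma(1) gamma(2)] / det = [(-7.3818)(10.5153) - (-7.3818)(7.8487)] / 56.08056285 = -19.68430788 / 56.08056285 = -0.351
  phi_hat_2 = [gamma(0) gamma(2) - gamma(1)^2] / det = [(10.5153)(7.8487) - (-7.3818)^2] / 56.08056285 = 28.04046387 / 56.08056285 = 0.5
So phi_hat = [-0.3510, 0.5000].
Therefore phi_hat_2 = 0.5000.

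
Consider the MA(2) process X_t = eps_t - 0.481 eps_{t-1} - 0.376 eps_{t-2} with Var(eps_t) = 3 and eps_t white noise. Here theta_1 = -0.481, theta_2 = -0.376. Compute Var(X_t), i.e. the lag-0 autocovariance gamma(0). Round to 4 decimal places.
\gamma(0) = 4.1182

For an MA(q) process X_t = eps_t + sum_i theta_i eps_{t-i} with
Var(eps_t) = sigma^2, the variance is
  gamma(0) = sigma^2 * (1 + sum_i theta_i^2).
  sum_i theta_i^2 = (-0.481)^2 + (-0.376)^2 = 0.231361 + 0.141376 = 0.372737.
  gamma(0) = 3 * (1 + 0.372737) = 3 * 1.372737 = 4.118211, which rounds to 4.1182.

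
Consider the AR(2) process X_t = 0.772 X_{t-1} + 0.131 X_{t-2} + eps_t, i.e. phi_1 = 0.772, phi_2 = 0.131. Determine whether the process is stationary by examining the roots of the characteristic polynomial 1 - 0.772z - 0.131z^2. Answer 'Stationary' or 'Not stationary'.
\text{Stationary}

The AR(p) characteristic polynomial is P(z) = 1 - 0.772z - 0.131z^2.
Stationarity requires all roots to lie outside the unit circle, i.e. |z| > 1 for every root.
Set 1 + (-0.772) z + (-0.131) z^2 = 0, i.e. a z^2 + b z + c = 0 with a = -0.131, b = -0.772, c = 1.
Discriminant D = b^2 - 4ac = (-0.772)^2 - 4*(-0.131)*1 = 0.595984 - (-0.524) = 1.119984.
D >= 0, so the roots are real: z = (-b +/- sqrt(D)) / (2a) = (0.772 +/- 1.058293) / (-0.262).
  z_1 = (0.772 + 1.058293) / (-0.262) = -6.9859,   |z_1| = 6.9859.
  z_2 = (0.772 - 1.058293) / (-0.262) = 1.0927,   |z_2| = 1.0927.
Moduli of all roots: 6.9859, 1.0927.
All moduli strictly greater than 1? Yes.
Verdict: Stationary.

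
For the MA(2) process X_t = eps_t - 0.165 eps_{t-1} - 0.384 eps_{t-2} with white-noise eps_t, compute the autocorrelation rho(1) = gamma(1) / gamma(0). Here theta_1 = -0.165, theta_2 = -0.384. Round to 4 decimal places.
\rho(1) = -0.0865

For an MA(q) process with theta_0 = 1, the autocovariance is
  gamma(k) = sigma^2 * sum_{i=0..q-k} theta_i * theta_{i+k},
and rho(k) = gamma(k) / gamma(0). Sigma^2 cancels.
  numerator   = (1)*(-0.165) + (-0.165)*(-0.384) = -0.10164.
  denominator = (1)^2 + (-0.165)^2 + (-0.384)^2 = 1.174681.
  rho(1) = -0.10164 / 1.174681 = -0.0865.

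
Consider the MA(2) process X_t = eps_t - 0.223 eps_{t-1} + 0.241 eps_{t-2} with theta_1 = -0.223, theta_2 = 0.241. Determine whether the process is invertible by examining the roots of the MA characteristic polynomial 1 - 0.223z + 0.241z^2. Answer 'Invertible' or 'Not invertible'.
\text{Invertible}

The MA(q) characteristic polynomial is P(z) = 1 - 0.223z + 0.241z^2.
Invertibility requires all roots to lie outside the unit circle, i.e. |z| > 1 for every root.
Set 1 + (-0.223) z + (0.241) z^2 = 0, i.e. a z^2 + b z + c = 0 with a = 0.241, b = -0.223, c = 1.
Discriminant D = b^2 - 4ac = (-0.223)^2 - 4*(0.241)*1 = 0.049729 - (0.964) = -0.914271.
D < 0, so the roots are the complex-conjugate pair z = (-b +/- i sqrt(-D)) / (2a) = 0.4627 +/- 1.9838i.
For a conjugate pair |z|^2 = z * conj(z) = (product of roots) = c/a = 1/(0.241) = 4.149378, so |z| = sqrt(4.149378) = 2.037 for both roots.
Moduli of all roots: 2.0370, 2.0370.
All moduli strictly greater than 1? Yes.
Verdict: Invertible.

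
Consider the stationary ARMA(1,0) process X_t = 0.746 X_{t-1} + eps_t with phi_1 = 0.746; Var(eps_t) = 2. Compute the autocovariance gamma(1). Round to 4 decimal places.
\gamma(1) = 3.3643

Multiply the model equation by X_{t-k} and take expectations. With theta_0 = psi_0 = 1 and psi_j the MA(infinity) weights, this gives
  gamma(k) - sum_i phi_i gamma(k-i) = c_k,
  c_k = sigma^2 * sum_{j=k..q} theta_j psi_{j-k}   (c_k = 0 for k > q),
using gamma(-m) = gamma(m).
Pure AR (q = 0): c_0 = sigma^2 = 2, c_k = 0 for k >= 1.
Equations for k = 0 and k = 1 (AR order 1):
  gamma(0) = phi_1 gamma(1) + c_0
  gamma(1) = phi_1 gamma(0) + c_1
Substituting the second into the first: gamma(0) (1 - phi_1^2) = c_0 + phi_1 c_1, so
  gamma(0) = c_0 / (1 - phi_1^2) = 2 / (1 - (0.746)^2) = 2 / 0.443484 = 4.509746.
  gamma(1) = phi_1 gamma(0) = (0.746)(4.509746) = 3.36427.
Therefore gamma(1) = 3.3643 (to 4 decimal places).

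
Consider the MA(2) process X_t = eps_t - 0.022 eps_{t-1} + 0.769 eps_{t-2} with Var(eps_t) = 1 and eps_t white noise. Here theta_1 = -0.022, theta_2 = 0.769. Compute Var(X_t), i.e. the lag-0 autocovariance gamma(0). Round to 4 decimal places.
\gamma(0) = 1.5918

For an MA(q) process X_t = eps_t + sum_i theta_i eps_{t-i} with
Var(eps_t) = sigma^2, the variance is
  gamma(0) = sigma^2 * (1 + sum_i theta_i^2).
  sum_i theta_i^2 = (-0.022)^2 + (0.769)^2 = 0.000484 + 0.591361 = 0.591845.
  gamma(0) = 1 * (1 + 0.591845) = 1 * 1.591845 = 1.591845, which rounds to 1.5918.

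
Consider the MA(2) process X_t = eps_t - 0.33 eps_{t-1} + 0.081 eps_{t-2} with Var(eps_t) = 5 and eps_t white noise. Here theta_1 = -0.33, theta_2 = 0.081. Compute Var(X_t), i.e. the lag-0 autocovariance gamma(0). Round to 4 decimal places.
\gamma(0) = 5.5773

For an MA(q) process X_t = eps_t + sum_i theta_i eps_{t-i} with
Var(eps_t) = sigma^2, the variance is
  gamma(0) = sigma^2 * (1 + sum_i theta_i^2).
  sum_i theta_i^2 = (-0.33)^2 + (0.081)^2 = 0.1089 + 0.006561 = 0.115461.
  gamma(0) = 5 * (1 + 0.115461) = 5 * 1.115461 = 5.577305, which rounds to 5.5773.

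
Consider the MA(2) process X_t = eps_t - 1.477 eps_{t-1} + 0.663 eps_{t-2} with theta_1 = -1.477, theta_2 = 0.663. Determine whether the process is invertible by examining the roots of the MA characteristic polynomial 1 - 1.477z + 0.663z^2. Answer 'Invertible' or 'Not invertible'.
\text{Invertible}

The MA(q) characteristic polynomial is P(z) = 1 - 1.477z + 0.663z^2.
Invertibility requires all roots to lie outside the unit circle, i.e. |z| > 1 for every root.
Set 1 + (-1.477) z + (0.663) z^2 = 0, i.e. a z^2 + b z + c = 0 with a = 0.663, b = -1.477, c = 1.
Discriminant D = b^2 - 4ac = (-1.477)^2 - 4*(0.663)*1 = 2.181529 - (2.652) = -0.470471.
D < 0, so the roots are the complex-conjugate pair z = (-b +/- i sqrt(-D)) / (2a) = 1.1139 +/- 0.5173i.
For a conjugate pair |z|^2 = z * conj(z) = (product of roots) = c/a = 1/(0.663) = 1.508296, so |z| = sqrt(1.508296) = 1.2281 for both roots.
Moduli of all roots: 1.2281, 1.2281.
All moduli strictly greater than 1? Yes.
Verdict: Invertible.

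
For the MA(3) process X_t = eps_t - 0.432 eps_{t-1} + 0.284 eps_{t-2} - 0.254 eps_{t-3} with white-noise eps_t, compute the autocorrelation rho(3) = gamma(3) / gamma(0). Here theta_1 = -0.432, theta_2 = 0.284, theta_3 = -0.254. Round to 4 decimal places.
\rho(3) = -0.1907

For an MA(q) process with theta_0 = 1, the autocovariance is
  gamma(k) = sigma^2 * sum_{i=0..q-k} theta_i * theta_{i+k},
and rho(k) = gamma(k) / gamma(0). Sigma^2 cancels.
  numerator   = (1)*(-0.254) = -0.254.
  denominator = (1)^2 + (-0.432)^2 + (0.284)^2 + (-0.254)^2 = 1.331796.
  rho(3) = -0.254 / 1.331796 = -0.1907.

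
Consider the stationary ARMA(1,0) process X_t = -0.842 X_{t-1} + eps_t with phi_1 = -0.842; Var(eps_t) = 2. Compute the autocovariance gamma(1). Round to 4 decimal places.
\gamma(1) = -5.7862

Multiply the model equation by X_{t-k} and take expectations. With theta_0 = psi_0 = 1 and psi_j the MA(infinity) weights, this gives
  gamma(k) - sum_i phi_i gamma(k-i) = c_k,
  c_k = sigma^2 * sum_{j=k..q} theta_j psi_{j-k}   (c_k = 0 for k > q),
using gamma(-m) = gamma(m).
Pure AR (q = 0): c_0 = sigma^2 = 2, c_k = 0 for k >= 1.
Equations for k = 0 and k = 1 (AR order 1):
  gamma(0) = phi_1 gamma(1) + c_0
  gamma(1) = phi_1 gamma(0) + c_1
Substituting the second into the first: gamma(0) (1 - phi_1^2) = c_0 + phi_1 c_1, so
  gamma(0) = c_0 / (1 - phi_1^2) = 2 / (1 - (-0.842)^2) = 2 / 0.291036 = 6.872002.
  gamma(1) = phi_1 gamma(0) = (-0.842)(6.872002) = -5.786226.
Therefore gamma(1) = -5.7862 (to 4 decimal places).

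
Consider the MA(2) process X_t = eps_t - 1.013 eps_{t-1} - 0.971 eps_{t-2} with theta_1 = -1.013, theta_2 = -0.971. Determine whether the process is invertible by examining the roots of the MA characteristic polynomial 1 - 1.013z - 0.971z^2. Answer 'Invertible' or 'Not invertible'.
\text{Not invertible}

The MA(q) characteristic polynomial is P(z) = 1 - 1.013z - 0.971z^2.
Invertibility requires all roots to lie outside the unit circle, i.e. |z| > 1 for every root.
Set 1 + (-1.013) z + (-0.971) z^2 = 0, i.e. a z^2 + b z + c = 0 with a = -0.971, b = -1.013, c = 1.
Discriminant D = b^2 - 4ac = (-1.013)^2 - 4*(-0.971)*1 = 1.026169 - (-3.884) = 4.910169.
D >= 0, so the roots are real: z = (-b +/- sqrt(D)) / (2a) = (1.013 +/- 2.21589) / (-1.942).
  z_1 = (1.013 + 2.21589) / (-1.942) = -1.6627,   |z_1| = 1.6627.
  z_2 = (1.013 - 2.21589) / (-1.942) = 0.6194,   |z_2| = 0.6194.
Moduli of all roots: 1.6627, 0.6194.
All moduli strictly greater than 1? No.
Verdict: Not invertible.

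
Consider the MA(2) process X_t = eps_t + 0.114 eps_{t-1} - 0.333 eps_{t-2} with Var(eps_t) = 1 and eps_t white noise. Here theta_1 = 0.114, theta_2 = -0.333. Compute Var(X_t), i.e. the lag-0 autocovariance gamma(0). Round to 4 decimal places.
\gamma(0) = 1.1239

For an MA(q) process X_t = eps_t + sum_i theta_i eps_{t-i} with
Var(eps_t) = sigma^2, the variance is
  gamma(0) = sigma^2 * (1 + sum_i theta_i^2).
  sum_i theta_i^2 = (0.114)^2 + (-0.333)^2 = 0.012996 + 0.110889 = 0.123885.
  gamma(0) = 1 * (1 + 0.123885) = 1 * 1.123885 = 1.123885, which rounds to 1.1239.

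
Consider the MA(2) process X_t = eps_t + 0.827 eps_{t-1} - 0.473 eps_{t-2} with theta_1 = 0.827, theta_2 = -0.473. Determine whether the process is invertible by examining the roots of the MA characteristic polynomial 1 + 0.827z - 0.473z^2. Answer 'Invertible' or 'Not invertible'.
\text{Not invertible}

The MA(q) characteristic polynomial is P(z) = 1 + 0.827z - 0.473z^2.
Invertibility requires all roots to lie outside the unit circle, i.e. |z| > 1 for every root.
Set 1 + (0.827) z + (-0.473) z^2 = 0, i.e. a z^2 + b z + c = 0 with a = -0.473, b = 0.827, c = 1.
Discriminant D = b^2 - 4ac = (0.827)^2 - 4*(-0.473)*1 = 0.683929 - (-1.892) = 2.575929.
D >= 0, so the roots are real: z = (-b +/- sqrt(D)) / (2a) = (-0.827 +/- 1.60497) / (-0.946).
  z_1 = (-0.827 + 1.60497) / (-0.946) = -0.8224,   |z_1| = 0.8224.
  z_2 = (-0.827 - 1.60497) / (-0.946) = 2.5708,   |z_2| = 2.5708.
Moduli of all roots: 0.8224, 2.5708.
All moduli strictly greater than 1? No.
Verdict: Not invertible.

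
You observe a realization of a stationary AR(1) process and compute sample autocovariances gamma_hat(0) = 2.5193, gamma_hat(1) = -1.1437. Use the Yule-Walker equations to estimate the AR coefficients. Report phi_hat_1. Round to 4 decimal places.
\hat\phi_{1} = -0.4540

The Yule-Walker equations for an AR(p) process read, in matrix form,
  Gamma_p phi = r_p,   with   (Gamma_p)_{ij} = gamma(|i - j|),
                       (r_p)_i = gamma(i),   i,j = 1..p.
Substitute the sample gammas (Toeplitz matrix and right-hand side of size 1):
  Gamma_p = [[2.5193]]
  r_p     = [-1.1437]
With p = 1 this is the single equation gamma(0) phi_1 = gamma(1):
  phi_hat_1 = gamma(1) / gamma(0) = -1.1437 / 2.5193 = -0.4540.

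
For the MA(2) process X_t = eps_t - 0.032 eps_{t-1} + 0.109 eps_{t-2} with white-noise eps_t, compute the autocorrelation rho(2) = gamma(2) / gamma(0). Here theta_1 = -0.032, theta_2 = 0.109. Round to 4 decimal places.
\rho(2) = 0.1076

For an MA(q) process with theta_0 = 1, the autocovariance is
  gamma(k) = sigma^2 * sum_{i=0..q-k} theta_i * theta_{i+k},
and rho(k) = gamma(k) / gamma(0). Sigma^2 cancels.
  numerator   = (1)*(0.109) = 0.109.
  denominator = (1)^2 + (-0.032)^2 + (0.109)^2 = 1.012905.
  rho(2) = 0.109 / 1.012905 = 0.1076.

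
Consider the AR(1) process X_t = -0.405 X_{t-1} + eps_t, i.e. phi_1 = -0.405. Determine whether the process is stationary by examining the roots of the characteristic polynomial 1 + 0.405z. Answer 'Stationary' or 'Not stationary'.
\text{Stationary}

The AR(p) characteristic polynomial is P(z) = 1 + 0.405z.
Stationarity requires all roots to lie outside the unit circle, i.e. |z| > 1 for every root.
This is linear in z: 1 + (0.405) z = 0  =>  z = -1/(0.405) = -2.469136,  |z| = 2.469136.
Moduli of all roots: 2.4691.
All moduli strictly greater than 1? Yes.
Verdict: Stationary.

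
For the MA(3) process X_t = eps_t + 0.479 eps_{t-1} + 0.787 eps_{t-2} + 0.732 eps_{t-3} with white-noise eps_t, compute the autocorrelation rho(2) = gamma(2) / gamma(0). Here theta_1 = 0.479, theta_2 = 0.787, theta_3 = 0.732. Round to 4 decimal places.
\rho(2) = 0.4771

For an MA(q) process with theta_0 = 1, the autocovariance is
  gamma(k) = sigma^2 * sum_{i=0..q-k} theta_i * theta_{i+k},
and rho(k) = gamma(k) / gamma(0). Sigma^2 cancels.
  numerator   = (1)*(0.787) + (0.479)*(0.732) = 1.137628.
  denominator = (1)^2 + (0.479)^2 + (0.787)^2 + (0.732)^2 = 2.384634.
  rho(2) = 1.137628 / 2.384634 = 0.4771.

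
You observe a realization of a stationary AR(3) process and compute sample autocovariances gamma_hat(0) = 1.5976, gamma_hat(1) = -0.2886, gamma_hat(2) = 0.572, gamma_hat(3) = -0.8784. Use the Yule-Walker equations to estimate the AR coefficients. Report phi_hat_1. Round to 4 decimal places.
\hat\phi_{1} = 0.0550

The Yule-Walker equations for an AR(p) process read, in matrix form,
  Gamma_p phi = r_p,   with   (Gamma_p)_{ij} = gamma(|i - j|),
                       (r_p)_i = gamma(i),   i,j = 1..p.
Substitute the sample gammas (Toeplitz matrix and right-hand side of size 3):
  Gamma_p = [[1.5976, -0.2886, 0.572], [-0.2886, 1.5976, -0.2886], [0.572, -0.2886, 1.5976]]
  r_p     = [-0.2886, 0.572, -0.8784]
Written out (R1..R3):
  (R1) 1.5976 phi_1 - 0.2886 phi_2 + 0.572 phi_3 = -0.2886
  (R2) -0.2886 phi_1 + 1.5976 phi_2 - 0.2886 phi_3 = 0.572
  (R3) 0.572 phi_1 - 0.2886 phi_2 + 1.5976 phi_3 = -0.8784
Gaussian elimination:
  R2 <- R2 - (-0.2886/1.5976) R1 = R2 - (-0.180646) R1:  1.545466 phi_2 - 0.185271 phi_3 = 0.519866
  R3 <- R3 - (0.572/1.5976) R1 = R3 - (0.358037) R1:  -0.185271 phi_2 + 1.392803 phi_3 = -0.775071
  R3 <- R3 - (-0.185271/1.545466) R2 = R3 - (-0.11988) R2:  1.370593 phi_3 = -0.712749
Back-substitution:
  phi_hat_3 = -0.712749 / 1.370593 = -0.52003
  phi_hat_2 = (0.519866 - (-0.185271)(-0.52003)) / 1.545466 = 0.27404
  phi_hat_1 = (-0.2886 - (-0.2886)(0.27404) - (0.572)(-0.52003)) / 1.5976 = 0.055048
So phi_hat = [0.0550, 0.2740, -0.5200].
Therefore phi_hat_1 = 0.0550.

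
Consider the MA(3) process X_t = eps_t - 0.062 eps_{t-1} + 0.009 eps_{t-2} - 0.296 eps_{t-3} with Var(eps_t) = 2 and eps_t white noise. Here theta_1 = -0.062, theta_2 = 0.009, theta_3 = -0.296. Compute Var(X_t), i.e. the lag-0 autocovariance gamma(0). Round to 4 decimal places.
\gamma(0) = 2.1831

For an MA(q) process X_t = eps_t + sum_i theta_i eps_{t-i} with
Var(eps_t) = sigma^2, the variance is
  gamma(0) = sigma^2 * (1 + sum_i theta_i^2).
  sum_i theta_i^2 = (-0.062)^2 + (0.009)^2 + (-0.296)^2 = 0.003844 + 0.000081 + 0.087616 = 0.091541.
  gamma(0) = 2 * (1 + 0.091541) = 2 * 1.091541 = 2.183082, which rounds to 2.1831.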